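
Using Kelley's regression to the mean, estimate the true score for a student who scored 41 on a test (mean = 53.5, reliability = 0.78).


T_est = rxx * X + (1 - rxx) * mean
T_est = 0.78 * 41 + 0.22 * 53.5
T_est = 31.98 + 11.77
T_est = 43.75

43.75


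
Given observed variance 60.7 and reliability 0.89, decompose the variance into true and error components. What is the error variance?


var_true = rxx * var_obs = 0.89 * 60.7 = 54.023
var_error = var_obs - var_true
var_error = 60.7 - 54.023
var_error = 6.677

6.677


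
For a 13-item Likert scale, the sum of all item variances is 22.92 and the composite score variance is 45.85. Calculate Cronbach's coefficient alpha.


alpha = (k/(k-1)) * (1 - sum(si^2)/s_total^2)
= (13/12) * (1 - 22.92/45.85)
alpha = 0.5418

0.5418


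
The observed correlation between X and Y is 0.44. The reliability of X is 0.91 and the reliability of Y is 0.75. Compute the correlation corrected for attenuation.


r_corrected = rxy / sqrt(rxx * ryy)
= 0.44 / sqrt(0.91 * 0.75)
= 0.44 / sqrt(0.6825)
= 0.44 / 0.826136
r_corrected = 0.5326

0.5326


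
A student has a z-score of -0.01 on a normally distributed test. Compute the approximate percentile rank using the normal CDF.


CDF(z) = 0.5 * (1 + erf(z/sqrt(2)))
erf(-0.0071) = -0.008
CDF = 0.496
Percentile rank = 0.496 * 100 = 49.6

49.6


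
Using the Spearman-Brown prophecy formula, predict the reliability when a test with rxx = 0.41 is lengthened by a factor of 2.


r_new = (n * rxx) / (1 + (n-1) * rxx)
r_new = (2 * 0.41) / (1 + 1 * 0.41)
r_new = 0.82 / 1.41
r_new = 0.5816

0.5816


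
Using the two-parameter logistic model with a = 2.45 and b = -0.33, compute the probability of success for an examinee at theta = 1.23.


a*(theta - b) = 2.45 * (1.23 - -0.33) = 3.822
exp(-3.822) = 0.0219
P = 1 / (1 + 0.0219)
P = 0.9786

0.9786


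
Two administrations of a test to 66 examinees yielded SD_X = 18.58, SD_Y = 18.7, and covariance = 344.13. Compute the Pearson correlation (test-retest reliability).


r = cov(X,Y) / (SD_X * SD_Y)
r = 344.13 / (18.58 * 18.7)
r = 344.13 / 347.446
r = 0.9905

0.9905


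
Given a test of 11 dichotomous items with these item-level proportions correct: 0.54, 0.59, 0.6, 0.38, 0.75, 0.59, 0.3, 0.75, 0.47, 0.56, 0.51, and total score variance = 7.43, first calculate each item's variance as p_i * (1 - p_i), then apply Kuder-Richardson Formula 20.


For each item, compute p_i * q_i:
  Item 1: 0.54 * 0.46 = 0.2484
  Item 2: 0.59 * 0.41 = 0.2419
  Item 3: 0.6 * 0.4 = 0.24
  Item 4: 0.38 * 0.62 = 0.2356
  Item 5: 0.75 * 0.25 = 0.1875
  Item 6: 0.59 * 0.41 = 0.2419
  Item 7: 0.3 * 0.7 = 0.21
  Item 8: 0.75 * 0.25 = 0.1875
  Item 9: 0.47 * 0.53 = 0.2491
  Item 10: 0.56 * 0.44 = 0.2464
  Item 11: 0.51 * 0.49 = 0.2499
Sum(p_i * q_i) = 0.2484 + 0.2419 + 0.24 + 0.2356 + 0.1875 + 0.2419 + 0.21 + 0.1875 + 0.2491 + 0.2464 + 0.2499 = 2.5382
KR-20 = (k/(k-1)) * (1 - Sum(p_i*q_i) / Var_total)
= (11/10) * (1 - 2.5382/7.43)
= 1.1 * 0.6584
KR-20 = 0.7242

0.7242


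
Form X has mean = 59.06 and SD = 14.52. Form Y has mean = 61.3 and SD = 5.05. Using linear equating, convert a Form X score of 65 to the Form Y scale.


slope = SD_Y / SD_X = 5.05 / 14.52 ~ 0.3478
intercept = mean_Y - slope * mean_X = 61.3 - (5.05 / 14.52) * 59.06 ~ 40.7592
Y = slope * X + intercept. To avoid rounding drift from the rounded slope/intercept, evaluate the equivalent form Y = mean_Y + SD_Y * (X - mean_X) / SD_X at full precision:
Y = 61.3 + 5.05 * (65 - 59.06) / 14.52
Y = 61.3 + 5.05 * 5.94 / 14.52
Y = 61.3 + 29.997 / 14.52
Y = 61.3 + 2.0659
Y = 63.3659

63.3659


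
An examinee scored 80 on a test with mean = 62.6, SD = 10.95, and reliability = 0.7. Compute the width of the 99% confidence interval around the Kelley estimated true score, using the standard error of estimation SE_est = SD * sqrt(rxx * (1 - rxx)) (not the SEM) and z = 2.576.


True score estimate = 0.7*80 + 0.3*62.6 = 74.78
SE_est = SD * sqrt(rxx * (1 - rxx)) = 10.95 * sqrt(0.7 * 0.3) = 10.95 * sqrt(0.21) = 5.01792
CI = T_est +/- z * SE_est, so width = 2 * z * SE_est = 2 * 2.576 * 5.01792
Width = 25.8523

25.8523


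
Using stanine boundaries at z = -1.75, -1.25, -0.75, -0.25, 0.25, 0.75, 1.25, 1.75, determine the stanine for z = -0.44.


Stanine boundaries: [-1.75, -1.25, -0.75, -0.25, 0.25, 0.75, 1.25, 1.75]
z = -0.44
Check each boundary:
  z >= -1.75 -> could be stanine 2
  z >= -1.25 -> could be stanine 3
  z >= -0.75 -> could be stanine 4
  z < -0.25
  z < 0.25
  z < 0.75
  z < 1.25
  z < 1.75
Highest qualifying boundary gives stanine = 4

4


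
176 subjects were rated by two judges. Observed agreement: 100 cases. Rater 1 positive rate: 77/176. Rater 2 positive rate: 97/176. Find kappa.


P_o = 100/176 = 0.568182
P_e = (77*97 + 99*79) / 30976 = 0.493608
kappa = (P_o - P_e) / (1 - P_e)
kappa = (0.568182 - 0.493608) / (1 - 0.493608)
kappa = 0.1473

0.1473


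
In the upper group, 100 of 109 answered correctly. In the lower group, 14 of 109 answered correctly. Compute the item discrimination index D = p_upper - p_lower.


p_upper = 100/109 = 0.9174
p_lower = 14/109 = 0.1284
D = 0.9174 - 0.1284 = 0.789

0.789


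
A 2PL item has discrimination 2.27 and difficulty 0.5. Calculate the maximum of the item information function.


For 2PL, max info at theta = b = 0.5
I_max = a^2 / 4 = 2.27^2 / 4
= 5.1529 / 4
I_max = 1.2882

1.2882


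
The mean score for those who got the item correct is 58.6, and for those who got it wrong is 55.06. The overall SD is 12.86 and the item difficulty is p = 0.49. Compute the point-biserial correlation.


q = 1 - p = 0.51
rpb = ((M1 - M0) / SD) * sqrt(p * q)
rpb = ((58.6 - 55.06) / 12.86) * sqrt(0.49 * 0.51)
rpb = 0.1376

0.1376


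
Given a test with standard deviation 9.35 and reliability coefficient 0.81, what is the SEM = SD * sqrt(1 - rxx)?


SEM = SD * sqrt(1 - rxx)
SEM = 9.35 * sqrt(1 - 0.81)
SEM = 9.35 * sqrt(0.19) = 9.35 * 0.43589
SEM = 4.0756

4.0756


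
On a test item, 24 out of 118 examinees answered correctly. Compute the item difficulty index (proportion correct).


Item difficulty p = number correct / total examinees
p = 24 / 118
p = 0.2034

0.2034


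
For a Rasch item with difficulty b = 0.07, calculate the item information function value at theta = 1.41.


P = 1/(1+exp(-(1.41-0.07))) = 0.7925
I = P*(1-P) = 0.7925 * 0.2075
I = 0.1644

0.1644


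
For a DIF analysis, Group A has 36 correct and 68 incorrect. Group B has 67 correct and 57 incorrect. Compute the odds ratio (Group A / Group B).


Odds_A = 36/68 = 0.5294
Odds_B = 67/57 = 1.1754
OR = Odds_A / Odds_B = 0.5294 / 1.1754
Exactly, OR = (36 * 57) / (68 * 67) = 2052 / 4556
OR = 0.4504

0.4504


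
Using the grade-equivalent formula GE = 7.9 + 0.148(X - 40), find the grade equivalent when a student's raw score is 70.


raw - median = 70 - 40 = 30
slope * diff = 0.148 * 30 = 4.44
GE = 7.9 + 4.44
GE = 12.34

12.34


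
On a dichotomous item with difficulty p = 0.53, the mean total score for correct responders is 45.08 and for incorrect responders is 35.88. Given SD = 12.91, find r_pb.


q = 1 - p = 0.47
rpb = ((M1 - M0) / SD) * sqrt(p * q)
rpb = ((45.08 - 35.88) / 12.91) * sqrt(0.53 * 0.47)
rpb = 0.3557

0.3557


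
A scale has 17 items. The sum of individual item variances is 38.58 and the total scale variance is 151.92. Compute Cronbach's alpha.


alpha = (k/(k-1)) * (1 - sum(si^2)/s_total^2)
= (17/16) * (1 - 38.58/151.92)
alpha = 0.7927

0.7927


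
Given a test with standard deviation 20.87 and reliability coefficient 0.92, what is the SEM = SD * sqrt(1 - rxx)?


SEM = SD * sqrt(1 - rxx)
SEM = 20.87 * sqrt(1 - 0.92)
SEM = 20.87 * sqrt(0.08) = 20.87 * 0.282843
SEM = 5.9029

5.9029


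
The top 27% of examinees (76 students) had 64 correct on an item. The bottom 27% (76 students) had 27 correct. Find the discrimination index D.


p_upper = 64/76 = 0.8421
p_lower = 27/76 = 0.3553
D = 0.8421 - 0.3553 = 0.4868

0.4868


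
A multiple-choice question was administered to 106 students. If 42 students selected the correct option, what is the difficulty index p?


Item difficulty p = number correct / total examinees
p = 42 / 106
p = 0.3962

0.3962


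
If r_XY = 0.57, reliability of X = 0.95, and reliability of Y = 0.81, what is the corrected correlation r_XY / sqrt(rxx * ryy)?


r_corrected = rxy / sqrt(rxx * ryy)
= 0.57 / sqrt(0.95 * 0.81)
= 0.57 / sqrt(0.7695)
= 0.57 / 0.877211
r_corrected = 0.6498

0.6498


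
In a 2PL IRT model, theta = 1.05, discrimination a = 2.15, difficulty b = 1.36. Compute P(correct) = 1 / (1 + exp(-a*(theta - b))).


a*(theta - b) = 2.15 * (1.05 - 1.36) = -0.6665
exp(--0.6665) = 1.9474
P = 1 / (1 + 1.9474)
P = 0.3393

0.3393


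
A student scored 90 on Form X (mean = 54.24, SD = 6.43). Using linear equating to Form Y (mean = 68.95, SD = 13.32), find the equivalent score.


slope = SD_Y / SD_X = 13.32 / 6.43 ~ 2.0715
intercept = mean_Y - slope * mean_X = 68.95 - (13.32 / 6.43) * 54.24 ~ -43.4103
Y = slope * X + intercept. To avoid rounding drift from the rounded slope/intercept, evaluate the equivalent form Y = mean_Y + SD_Y * (X - mean_X) / SD_X at full precision:
Y = 68.95 + 13.32 * (90 - 54.24) / 6.43
Y = 68.95 + 13.32 * 35.76 / 6.43
Y = 68.95 + 476.3232 / 6.43
Y = 68.95 + 74.0783
Y = 143.0283

143.0283


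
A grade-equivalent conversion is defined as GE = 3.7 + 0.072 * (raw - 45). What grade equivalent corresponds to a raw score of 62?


raw - median = 62 - 45 = 17
slope * diff = 0.072 * 17 = 1.224
GE = 3.7 + 1.224
GE = 4.924

4.924


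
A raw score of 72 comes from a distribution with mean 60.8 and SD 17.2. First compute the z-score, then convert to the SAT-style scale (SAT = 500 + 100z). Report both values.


z = (X - mean) / SD = (72 - 60.8) / 17.2
z = 11.2 / 17.2
z = 0.6512
SAT-scale = SAT = 500 + 100z
Carry z at full precision (z = 11.2 / 17.2) into the conversion:
SAT-scale = 500 + 100 * (11.2 / 17.2) = 500 + 1120 / 17.2
SAT-scale = 500 + 65.1163
SAT-scale = 565.1163

565.1163


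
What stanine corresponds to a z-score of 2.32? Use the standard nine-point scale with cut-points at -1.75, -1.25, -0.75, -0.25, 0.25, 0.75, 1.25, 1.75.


Stanine boundaries: [-1.75, -1.25, -0.75, -0.25, 0.25, 0.75, 1.25, 1.75]
z = 2.32
Check each boundary:
  z >= -1.75 -> could be stanine 2
  z >= -1.25 -> could be stanine 3
  z >= -0.75 -> could be stanine 4
  z >= -0.25 -> could be stanine 5
  z >= 0.25 -> could be stanine 6
  z >= 0.75 -> could be stanine 7
  z >= 1.25 -> could be stanine 8
  z >= 1.75 -> could be stanine 9
Highest qualifying boundary gives stanine = 9

9


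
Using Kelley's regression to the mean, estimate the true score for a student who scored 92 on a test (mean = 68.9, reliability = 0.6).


T_est = rxx * X + (1 - rxx) * mean
T_est = 0.6 * 92 + 0.4 * 68.9
T_est = 55.2 + 27.56
T_est = 82.76

82.76


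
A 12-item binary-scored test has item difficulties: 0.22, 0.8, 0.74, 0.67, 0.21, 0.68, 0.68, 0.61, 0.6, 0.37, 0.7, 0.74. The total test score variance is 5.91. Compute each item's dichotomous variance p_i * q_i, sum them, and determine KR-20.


For each item, compute p_i * q_i:
  Item 1: 0.22 * 0.78 = 0.1716
  Item 2: 0.8 * 0.2 = 0.16
  Item 3: 0.74 * 0.26 = 0.1924
  Item 4: 0.67 * 0.33 = 0.2211
  Item 5: 0.21 * 0.79 = 0.1659
  Item 6: 0.68 * 0.32 = 0.2176
  Item 7: 0.68 * 0.32 = 0.2176
  Item 8: 0.61 * 0.39 = 0.2379
  Item 9: 0.6 * 0.4 = 0.24
  Item 10: 0.37 * 0.63 = 0.2331
  Item 11: 0.7 * 0.3 = 0.21
  Item 12: 0.74 * 0.26 = 0.1924
Sum(p_i * q_i) = 0.1716 + 0.16 + 0.1924 + 0.2211 + 0.1659 + 0.2176 + 0.2176 + 0.2379 + 0.24 + 0.2331 + 0.21 + 0.1924 = 2.4596
KR-20 = (k/(k-1)) * (1 - Sum(p_i*q_i) / Var_total)
= (12/11) * (1 - 2.4596/5.91)
= 1.0909 * 0.5838
KR-20 = 0.6369

0.6369


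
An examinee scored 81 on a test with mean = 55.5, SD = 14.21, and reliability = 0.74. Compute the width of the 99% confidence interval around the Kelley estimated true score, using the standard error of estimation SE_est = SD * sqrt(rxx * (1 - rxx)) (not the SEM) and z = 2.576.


True score estimate = 0.74*81 + 0.26*55.5 = 74.37
SE_est = SD * sqrt(rxx * (1 - rxx)) = 14.21 * sqrt(0.74 * 0.26) = 14.21 * sqrt(0.1924) = 6.232993
CI = T_est +/- z * SE_est, so width = 2 * z * SE_est = 2 * 2.576 * 6.232993
Width = 32.1124

32.1124


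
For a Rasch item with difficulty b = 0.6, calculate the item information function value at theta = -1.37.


P = 1/(1+exp(-(-1.37-0.6))) = 0.1224
I = P*(1-P) = 0.1224 * 0.8776
I = 0.1074

0.1074


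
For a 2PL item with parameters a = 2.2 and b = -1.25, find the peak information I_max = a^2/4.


For 2PL, max info at theta = b = -1.25
I_max = a^2 / 4 = 2.2^2 / 4
= 4.84 / 4
I_max = 1.21

1.21


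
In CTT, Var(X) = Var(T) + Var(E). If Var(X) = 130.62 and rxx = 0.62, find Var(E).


var_true = rxx * var_obs = 0.62 * 130.62 = 80.9844
var_error = var_obs - var_true
var_error = 130.62 - 80.9844
var_error = 49.6356

49.6356


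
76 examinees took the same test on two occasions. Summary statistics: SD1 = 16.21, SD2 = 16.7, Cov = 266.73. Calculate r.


r = cov(X,Y) / (SD_X * SD_Y)
r = 266.73 / (16.21 * 16.7)
r = 266.73 / 270.707
r = 0.9853

0.9853


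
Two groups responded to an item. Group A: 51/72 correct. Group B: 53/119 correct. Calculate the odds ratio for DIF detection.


Odds_A = 51/21 = 2.4286
Odds_B = 53/66 = 0.803
OR = Odds_A / Odds_B = 2.4286 / 0.803
Exactly, OR = (51 * 66) / (21 * 53) = 3366 / 1113
OR = 3.0243

3.0243


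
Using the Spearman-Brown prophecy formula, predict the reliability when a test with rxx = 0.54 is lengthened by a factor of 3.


r_new = (n * rxx) / (1 + (n-1) * rxx)
r_new = (3 * 0.54) / (1 + 2 * 0.54)
r_new = 1.62 / 2.08
r_new = 0.7788

0.7788


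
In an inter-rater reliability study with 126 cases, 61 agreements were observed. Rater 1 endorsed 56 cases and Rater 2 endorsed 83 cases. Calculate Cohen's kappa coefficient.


P_o = 61/126 = 0.484127
P_e = (56*83 + 70*43) / 15876 = 0.482363
kappa = (P_o - P_e) / (1 - P_e)
kappa = (0.484127 - 0.482363) / (1 - 0.482363)
kappa = 0.0034

0.0034


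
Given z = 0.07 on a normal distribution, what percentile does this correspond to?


CDF(z) = 0.5 * (1 + erf(z/sqrt(2)))
erf(0.0495) = 0.0558
CDF = 0.5279
Percentile rank = 0.5279 * 100 = 52.79

52.79


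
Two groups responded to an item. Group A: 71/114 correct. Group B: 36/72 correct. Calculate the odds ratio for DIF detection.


Odds_A = 71/43 = 1.6512
Odds_B = 36/36 = 1.0
OR = Odds_A / Odds_B = 1.6512 / 1.0
Exactly, OR = (71 * 36) / (43 * 36) = 2556 / 1548
OR = 1.6512

1.6512


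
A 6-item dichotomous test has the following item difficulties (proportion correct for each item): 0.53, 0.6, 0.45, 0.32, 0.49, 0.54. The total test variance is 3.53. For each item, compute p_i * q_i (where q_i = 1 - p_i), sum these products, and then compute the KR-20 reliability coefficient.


For each item, compute p_i * q_i:
  Item 1: 0.53 * 0.47 = 0.2491
  Item 2: 0.6 * 0.4 = 0.24
  Item 3: 0.45 * 0.55 = 0.2475
  Item 4: 0.32 * 0.68 = 0.2176
  Item 5: 0.49 * 0.51 = 0.2499
  Item 6: 0.54 * 0.46 = 0.2484
Sum(p_i * q_i) = 0.2491 + 0.24 + 0.2475 + 0.2176 + 0.2499 + 0.2484 = 1.4525
KR-20 = (k/(k-1)) * (1 - Sum(p_i*q_i) / Var_total)
= (6/5) * (1 - 1.4525/3.53)
= 1.2 * 0.5885
KR-20 = 0.7062

0.7062


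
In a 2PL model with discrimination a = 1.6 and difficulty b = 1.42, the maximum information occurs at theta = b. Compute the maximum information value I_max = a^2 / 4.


For 2PL, max info at theta = b = 1.42
I_max = a^2 / 4 = 1.6^2 / 4
= 2.56 / 4
I_max = 0.64

0.64


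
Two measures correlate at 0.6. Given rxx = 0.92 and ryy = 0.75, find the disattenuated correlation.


r_corrected = rxy / sqrt(rxx * ryy)
= 0.6 / sqrt(0.92 * 0.75)
= 0.6 / sqrt(0.69)
= 0.6 / 0.830662
r_corrected = 0.7223

0.7223


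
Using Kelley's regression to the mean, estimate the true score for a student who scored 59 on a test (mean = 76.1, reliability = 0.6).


T_est = rxx * X + (1 - rxx) * mean
T_est = 0.6 * 59 + 0.4 * 76.1
T_est = 35.4 + 30.44
T_est = 65.84

65.84


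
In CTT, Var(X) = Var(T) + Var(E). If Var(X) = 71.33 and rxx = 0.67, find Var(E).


var_true = rxx * var_obs = 0.67 * 71.33 = 47.7911
var_error = var_obs - var_true
var_error = 71.33 - 47.7911
var_error = 23.5389

23.5389


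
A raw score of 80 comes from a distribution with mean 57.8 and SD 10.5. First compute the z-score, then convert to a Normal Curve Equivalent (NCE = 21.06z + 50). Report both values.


z = (X - mean) / SD = (80 - 57.8) / 10.5
z = 22.2 / 10.5
z = 2.1143
NCE = NCE = 21.06z + 50
Carry z at full precision (z = 22.2 / 10.5) into the conversion:
NCE = 21.06 * (22.2 / 10.5) + 50 = 467.532 / 10.5 + 50
NCE = 44.5269 + 50
NCE = 94.5269

94.5269


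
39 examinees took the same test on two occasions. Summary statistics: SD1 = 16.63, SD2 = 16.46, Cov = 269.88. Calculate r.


r = cov(X,Y) / (SD_X * SD_Y)
r = 269.88 / (16.63 * 16.46)
r = 269.88 / 273.7298
r = 0.9859

0.9859


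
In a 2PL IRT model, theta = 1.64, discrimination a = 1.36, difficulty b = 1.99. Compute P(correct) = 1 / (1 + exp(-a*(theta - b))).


a*(theta - b) = 1.36 * (1.64 - 1.99) = -0.476
exp(--0.476) = 1.6096
P = 1 / (1 + 1.6096)
P = 0.3832

0.3832


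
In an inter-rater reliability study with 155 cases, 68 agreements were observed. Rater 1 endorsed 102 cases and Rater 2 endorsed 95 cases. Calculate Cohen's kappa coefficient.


P_o = 68/155 = 0.43871
P_e = (102*95 + 53*60) / 24025 = 0.535692
kappa = (P_o - P_e) / (1 - P_e)
kappa = (0.43871 - 0.535692) / (1 - 0.535692)
kappa = -0.2089

-0.2089


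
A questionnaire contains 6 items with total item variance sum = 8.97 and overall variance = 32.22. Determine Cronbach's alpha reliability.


alpha = (k/(k-1)) * (1 - sum(si^2)/s_total^2)
= (6/5) * (1 - 8.97/32.22)
alpha = 0.8659

0.8659


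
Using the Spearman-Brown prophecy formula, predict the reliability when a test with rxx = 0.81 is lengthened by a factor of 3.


r_new = (n * rxx) / (1 + (n-1) * rxx)
r_new = (3 * 0.81) / (1 + 2 * 0.81)
r_new = 2.43 / 2.62
r_new = 0.9275

0.9275


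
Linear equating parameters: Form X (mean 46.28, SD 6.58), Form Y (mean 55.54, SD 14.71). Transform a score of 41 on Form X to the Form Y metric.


slope = SD_Y / SD_X = 14.71 / 6.58 ~ 2.2356
intercept = mean_Y - slope * mean_X = 55.54 - (14.71 / 6.58) * 46.28 ~ -47.9218
Y = slope * X + intercept. To avoid rounding drift from the rounded slope/intercept, evaluate the equivalent form Y = mean_Y + SD_Y * (X - mean_X) / SD_X at full precision:
Y = 55.54 + 14.71 * (41 - 46.28) / 6.58
Y = 55.54 - 14.71 * 5.28 / 6.58
Y = 55.54 - 77.6688 / 6.58
Y = 55.54 - 11.8038
Y = 43.7362

43.7362


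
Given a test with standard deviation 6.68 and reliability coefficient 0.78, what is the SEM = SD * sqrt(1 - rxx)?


SEM = SD * sqrt(1 - rxx)
SEM = 6.68 * sqrt(1 - 0.78)
SEM = 6.68 * sqrt(0.22) = 6.68 * 0.469042
SEM = 3.1332

3.1332


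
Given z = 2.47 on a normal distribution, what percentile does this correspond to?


CDF(z) = 0.5 * (1 + erf(z/sqrt(2)))
erf(1.7466) = 0.9865
CDF = 0.9932
Percentile rank = 0.9932 * 100 = 99.32

99.32


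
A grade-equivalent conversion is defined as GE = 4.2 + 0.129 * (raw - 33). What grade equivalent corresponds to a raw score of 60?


raw - median = 60 - 33 = 27
slope * diff = 0.129 * 27 = 3.483
GE = 4.2 + 3.483
GE = 7.683

7.683


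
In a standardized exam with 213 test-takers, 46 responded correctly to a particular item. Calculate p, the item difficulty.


Item difficulty p = number correct / total examinees
p = 46 / 213
p = 0.216

0.216


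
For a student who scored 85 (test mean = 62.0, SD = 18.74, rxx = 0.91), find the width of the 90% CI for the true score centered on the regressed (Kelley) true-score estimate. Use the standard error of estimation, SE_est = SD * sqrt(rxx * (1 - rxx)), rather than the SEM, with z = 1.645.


True score estimate = 0.91*85 + 0.09*62.0 = 82.93
SE_est = SD * sqrt(rxx * (1 - rxx)) = 18.74 * sqrt(0.91 * 0.09) = 18.74 * sqrt(0.0819) = 5.363046
CI = T_est +/- z * SE_est, so width = 2 * z * SE_est = 2 * 1.645 * 5.363046
Width = 17.6444

17.6444


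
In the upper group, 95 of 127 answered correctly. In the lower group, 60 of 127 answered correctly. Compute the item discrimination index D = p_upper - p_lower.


p_upper = 95/127 = 0.748
p_lower = 60/127 = 0.4724
D = 0.748 - 0.4724 = 0.2756

0.2756


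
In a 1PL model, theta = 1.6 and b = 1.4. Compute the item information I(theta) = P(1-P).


P = 1/(1+exp(-(1.6-1.4))) = 0.5498
I = P*(1-P) = 0.5498 * 0.4502
I = 0.2475

0.2475


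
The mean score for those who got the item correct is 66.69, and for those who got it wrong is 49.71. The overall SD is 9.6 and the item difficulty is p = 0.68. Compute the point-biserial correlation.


q = 1 - p = 0.32
rpb = ((M1 - M0) / SD) * sqrt(p * q)
rpb = ((66.69 - 49.71) / 9.6) * sqrt(0.68 * 0.32)
rpb = 0.8251

0.8251


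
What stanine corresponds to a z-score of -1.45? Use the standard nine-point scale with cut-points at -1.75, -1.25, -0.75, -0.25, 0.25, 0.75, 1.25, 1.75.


Stanine boundaries: [-1.75, -1.25, -0.75, -0.25, 0.25, 0.75, 1.25, 1.75]
z = -1.45
Check each boundary:
  z >= -1.75 -> could be stanine 2
  z < -1.25
  z < -0.75
  z < -0.25
  z < 0.25
  z < 0.75
  z < 1.25
  z < 1.75
Highest qualifying boundary gives stanine = 2

2


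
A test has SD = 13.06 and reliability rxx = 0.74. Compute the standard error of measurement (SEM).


SEM = SD * sqrt(1 - rxx)
SEM = 13.06 * sqrt(1 - 0.74)
SEM = 13.06 * sqrt(0.26) = 13.06 * 0.509902
SEM = 6.6593

6.6593


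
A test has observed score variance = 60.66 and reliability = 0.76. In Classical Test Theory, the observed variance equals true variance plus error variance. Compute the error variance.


var_true = rxx * var_obs = 0.76 * 60.66 = 46.1016
var_error = var_obs - var_true
var_error = 60.66 - 46.1016
var_error = 14.5584

14.5584


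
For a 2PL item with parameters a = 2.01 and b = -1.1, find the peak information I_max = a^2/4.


For 2PL, max info at theta = b = -1.1
I_max = a^2 / 4 = 2.01^2 / 4
= 4.0401 / 4
I_max = 1.01

1.01


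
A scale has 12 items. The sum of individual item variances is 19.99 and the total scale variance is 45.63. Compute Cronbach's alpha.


alpha = (k/(k-1)) * (1 - sum(si^2)/s_total^2)
= (12/11) * (1 - 19.99/45.63)
alpha = 0.613

0.613


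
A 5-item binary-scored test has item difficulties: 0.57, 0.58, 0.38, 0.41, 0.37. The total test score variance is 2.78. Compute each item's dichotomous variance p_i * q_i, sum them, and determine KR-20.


For each item, compute p_i * q_i:
  Item 1: 0.57 * 0.43 = 0.2451
  Item 2: 0.58 * 0.42 = 0.2436
  Item 3: 0.38 * 0.62 = 0.2356
  Item 4: 0.41 * 0.59 = 0.2419
  Item 5: 0.37 * 0.63 = 0.2331
Sum(p_i * q_i) = 0.2451 + 0.2436 + 0.2356 + 0.2419 + 0.2331 = 1.1993
KR-20 = (k/(k-1)) * (1 - Sum(p_i*q_i) / Var_total)
= (5/4) * (1 - 1.1993/2.78)
= 1.25 * 0.5686
KR-20 = 0.7107

0.7107


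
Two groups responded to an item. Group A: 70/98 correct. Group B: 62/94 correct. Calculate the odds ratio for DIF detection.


Odds_A = 70/28 = 2.5
Odds_B = 62/32 = 1.9375
OR = Odds_A / Odds_B = 2.5 / 1.9375
Exactly, OR = (70 * 32) / (28 * 62) = 2240 / 1736
OR = 1.2903

1.2903


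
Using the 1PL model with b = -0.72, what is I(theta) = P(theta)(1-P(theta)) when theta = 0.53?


P = 1/(1+exp(-(0.53--0.72))) = 0.7773
I = P*(1-P) = 0.7773 * 0.2227
I = 0.1731

0.1731


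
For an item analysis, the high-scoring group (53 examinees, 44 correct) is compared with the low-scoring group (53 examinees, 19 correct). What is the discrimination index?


p_upper = 44/53 = 0.8302
p_lower = 19/53 = 0.3585
D = 0.8302 - 0.3585 = 0.4717

0.4717


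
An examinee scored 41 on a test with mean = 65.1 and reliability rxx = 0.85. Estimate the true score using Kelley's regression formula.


T_est = rxx * X + (1 - rxx) * mean
T_est = 0.85 * 41 + 0.15 * 65.1
T_est = 34.85 + 9.765
T_est = 44.615

44.615


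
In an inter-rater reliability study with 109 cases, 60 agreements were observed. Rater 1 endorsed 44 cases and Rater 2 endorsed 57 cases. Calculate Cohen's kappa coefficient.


P_o = 60/109 = 0.550459
P_e = (44*57 + 65*52) / 11881 = 0.495581
kappa = (P_o - P_e) / (1 - P_e)
kappa = (0.550459 - 0.495581) / (1 - 0.495581)
kappa = 0.1088

0.1088


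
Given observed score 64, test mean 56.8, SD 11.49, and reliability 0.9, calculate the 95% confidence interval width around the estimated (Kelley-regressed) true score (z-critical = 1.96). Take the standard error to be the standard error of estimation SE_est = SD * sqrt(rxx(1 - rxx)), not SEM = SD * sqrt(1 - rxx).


True score estimate = 0.9*64 + 0.1*56.8 = 63.28
SE_est = SD * sqrt(rxx * (1 - rxx)) = 11.49 * sqrt(0.9 * 0.1) = 11.49 * sqrt(0.09) = 3.447
CI = T_est +/- z * SE_est, so width = 2 * z * SE_est = 2 * 1.96 * 3.447
Width = 13.5122

13.5122


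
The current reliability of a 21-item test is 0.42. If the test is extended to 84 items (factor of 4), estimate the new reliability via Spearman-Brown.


r_new = (n * rxx) / (1 + (n-1) * rxx)
r_new = (4 * 0.42) / (1 + 3 * 0.42)
r_new = 1.68 / 2.26
r_new = 0.7434

0.7434


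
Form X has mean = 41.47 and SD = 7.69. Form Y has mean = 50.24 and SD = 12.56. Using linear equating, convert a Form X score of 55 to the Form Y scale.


slope = SD_Y / SD_X = 12.56 / 7.69 ~ 1.6333
intercept = mean_Y - slope * mean_X = 50.24 - (12.56 / 7.69) * 41.47 ~ -17.4925
Y = slope * X + intercept. To avoid rounding drift from the rounded slope/intercept, evaluate the equivalent form Y = mean_Y + SD_Y * (X - mean_X) / SD_X at full precision:
Y = 50.24 + 12.56 * (55 - 41.47) / 7.69
Y = 50.24 + 12.56 * 13.53 / 7.69
Y = 50.24 + 169.9368 / 7.69
Y = 50.24 + 22.0984
Y = 72.3384

72.3384


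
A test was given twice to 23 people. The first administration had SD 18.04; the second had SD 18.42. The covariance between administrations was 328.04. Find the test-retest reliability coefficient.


r = cov(X,Y) / (SD_X * SD_Y)
r = 328.04 / (18.04 * 18.42)
r = 328.04 / 332.2968
r = 0.9872

0.9872


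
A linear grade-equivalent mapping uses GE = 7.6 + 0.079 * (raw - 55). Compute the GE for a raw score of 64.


raw - median = 64 - 55 = 9
slope * diff = 0.079 * 9 = 0.711
GE = 7.6 + 0.711
GE = 8.311

8.311


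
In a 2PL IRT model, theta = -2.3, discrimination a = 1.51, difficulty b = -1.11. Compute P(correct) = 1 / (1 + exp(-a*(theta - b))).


a*(theta - b) = 1.51 * (-2.3 - -1.11) = -1.7969
exp(--1.7969) = 6.0309
P = 1 / (1 + 6.0309)
P = 0.1422

0.1422


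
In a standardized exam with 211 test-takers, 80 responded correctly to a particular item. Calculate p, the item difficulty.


Item difficulty p = number correct / total examinees
p = 80 / 211
p = 0.3791

0.3791


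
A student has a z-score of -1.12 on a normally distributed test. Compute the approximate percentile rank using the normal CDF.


CDF(z) = 0.5 * (1 + erf(z/sqrt(2)))
erf(-0.792) = -0.7373
CDF = 0.1314
Percentile rank = 0.1314 * 100 = 13.14

13.14


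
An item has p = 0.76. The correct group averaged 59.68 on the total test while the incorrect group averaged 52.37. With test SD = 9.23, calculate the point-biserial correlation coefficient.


q = 1 - p = 0.24
rpb = ((M1 - M0) / SD) * sqrt(p * q)
rpb = ((59.68 - 52.37) / 9.23) * sqrt(0.76 * 0.24)
rpb = 0.3382

0.3382


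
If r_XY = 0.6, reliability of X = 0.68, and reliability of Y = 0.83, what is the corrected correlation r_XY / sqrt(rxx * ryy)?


r_corrected = rxy / sqrt(rxx * ryy)
= 0.6 / sqrt(0.68 * 0.83)
= 0.6 / sqrt(0.5644)
= 0.6 / 0.751266
r_corrected = 0.7987

0.7987


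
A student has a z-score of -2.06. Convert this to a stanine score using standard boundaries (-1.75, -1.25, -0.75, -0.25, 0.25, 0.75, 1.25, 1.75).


Stanine boundaries: [-1.75, -1.25, -0.75, -0.25, 0.25, 0.75, 1.25, 1.75]
z = -2.06
Check each boundary:
  z < -1.75
  z < -1.25
  z < -0.75
  z < -0.25
  z < 0.25
  z < 0.75
  z < 1.25
  z < 1.75
Highest qualifying boundary gives stanine = 1

1


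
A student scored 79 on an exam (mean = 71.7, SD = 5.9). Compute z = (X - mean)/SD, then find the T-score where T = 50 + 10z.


z = (X - mean) / SD = (79 - 71.7) / 5.9
z = 7.3 / 5.9
z = 1.2373
T-score = T = 50 + 10z
Carry z at full precision (z = 7.3 / 5.9) into the conversion:
T-score = 50 + 10 * (7.3 / 5.9) = 50 + 73 / 5.9
T-score = 50 + 12.3729
T-score = 62.3729

62.3729


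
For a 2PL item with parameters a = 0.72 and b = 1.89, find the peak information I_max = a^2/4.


For 2PL, max info at theta = b = 1.89
I_max = a^2 / 4 = 0.72^2 / 4
= 0.5184 / 4
I_max = 0.1296

0.1296


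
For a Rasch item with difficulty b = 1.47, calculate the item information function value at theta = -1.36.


P = 1/(1+exp(-(-1.36-1.47))) = 0.0557
I = P*(1-P) = 0.0557 * 0.9443
I = 0.0526

0.0526


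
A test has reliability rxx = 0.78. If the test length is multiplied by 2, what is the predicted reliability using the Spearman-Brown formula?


r_new = (n * rxx) / (1 + (n-1) * rxx)
r_new = (2 * 0.78) / (1 + 1 * 0.78)
r_new = 1.56 / 1.78
r_new = 0.8764

0.8764


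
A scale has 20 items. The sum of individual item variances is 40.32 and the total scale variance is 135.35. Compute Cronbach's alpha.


alpha = (k/(k-1)) * (1 - sum(si^2)/s_total^2)
= (20/19) * (1 - 40.32/135.35)
alpha = 0.7391

0.7391


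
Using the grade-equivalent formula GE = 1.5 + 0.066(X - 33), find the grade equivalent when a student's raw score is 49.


raw - median = 49 - 33 = 16
slope * diff = 0.066 * 16 = 1.056
GE = 1.5 + 1.056
GE = 2.556

2.556


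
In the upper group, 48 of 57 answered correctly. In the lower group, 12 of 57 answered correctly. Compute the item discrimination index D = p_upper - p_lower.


p_upper = 48/57 = 0.8421
p_lower = 12/57 = 0.2105
D = 0.8421 - 0.2105 = 0.6316

0.6316


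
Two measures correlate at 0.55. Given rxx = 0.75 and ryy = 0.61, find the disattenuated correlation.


r_corrected = rxy / sqrt(rxx * ryy)
= 0.55 / sqrt(0.75 * 0.61)
= 0.55 / sqrt(0.4575)
= 0.55 / 0.676387
r_corrected = 0.8131

0.8131


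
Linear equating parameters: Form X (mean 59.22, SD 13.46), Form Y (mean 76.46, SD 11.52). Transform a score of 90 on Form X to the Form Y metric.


slope = SD_Y / SD_X = 11.52 / 13.46 ~ 0.8559
intercept = mean_Y - slope * mean_X = 76.46 - (11.52 / 13.46) * 59.22 ~ 25.7754
Y = slope * X + intercept. To avoid rounding drift from the rounded slope/intercept, evaluate the equivalent form Y = mean_Y + SD_Y * (X - mean_X) / SD_X at full precision:
Y = 76.46 + 11.52 * (90 - 59.22) / 13.46
Y = 76.46 + 11.52 * 30.78 / 13.46
Y = 76.46 + 354.5856 / 13.46
Y = 76.46 + 26.3437
Y = 102.8037

102.8037


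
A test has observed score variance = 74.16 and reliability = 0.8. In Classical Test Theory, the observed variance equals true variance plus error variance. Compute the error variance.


var_true = rxx * var_obs = 0.8 * 74.16 = 59.328
var_error = var_obs - var_true
var_error = 74.16 - 59.328
var_error = 14.832

14.832


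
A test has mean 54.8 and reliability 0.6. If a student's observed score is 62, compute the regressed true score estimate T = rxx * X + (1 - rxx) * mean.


T_est = rxx * X + (1 - rxx) * mean
T_est = 0.6 * 62 + 0.4 * 54.8
T_est = 37.2 + 21.92
T_est = 59.12

59.12


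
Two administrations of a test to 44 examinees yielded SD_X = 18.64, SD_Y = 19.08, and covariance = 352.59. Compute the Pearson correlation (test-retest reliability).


r = cov(X,Y) / (SD_X * SD_Y)
r = 352.59 / (18.64 * 19.08)
r = 352.59 / 355.6512
r = 0.9914

0.9914


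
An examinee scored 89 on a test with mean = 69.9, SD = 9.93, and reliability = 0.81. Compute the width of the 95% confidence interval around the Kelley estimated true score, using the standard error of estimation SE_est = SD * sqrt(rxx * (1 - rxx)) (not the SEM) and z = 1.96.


True score estimate = 0.81*89 + 0.19*69.9 = 85.371
SE_est = SD * sqrt(rxx * (1 - rxx)) = 9.93 * sqrt(0.81 * 0.19) = 9.93 * sqrt(0.1539) = 3.895548
CI = T_est +/- z * SE_est, so width = 2 * z * SE_est = 2 * 1.96 * 3.895548
Width = 15.2705

15.2705


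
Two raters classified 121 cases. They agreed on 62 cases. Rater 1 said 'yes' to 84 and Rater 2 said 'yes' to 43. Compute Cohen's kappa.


P_o = 62/121 = 0.512397
P_e = (84*43 + 37*78) / 14641 = 0.443822
kappa = (P_o - P_e) / (1 - P_e)
kappa = (0.512397 - 0.443822) / (1 - 0.443822)
kappa = 0.1233

0.1233


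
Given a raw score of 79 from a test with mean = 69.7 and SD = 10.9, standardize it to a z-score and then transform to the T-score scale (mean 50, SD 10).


z = (X - mean) / SD = (79 - 69.7) / 10.9
z = 9.3 / 10.9
z = 0.8532
T-score = T = 50 + 10z
Carry z at full precision (z = 9.3 / 10.9) into the conversion:
T-score = 50 + 10 * (9.3 / 10.9) = 50 + 93 / 10.9
T-score = 50 + 8.5321
T-score = 58.5321

58.5321


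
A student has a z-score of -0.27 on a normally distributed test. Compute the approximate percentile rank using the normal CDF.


CDF(z) = 0.5 * (1 + erf(z/sqrt(2)))
erf(-0.1909) = -0.2128
CDF = 0.3936
Percentile rank = 0.3936 * 100 = 39.36

39.36


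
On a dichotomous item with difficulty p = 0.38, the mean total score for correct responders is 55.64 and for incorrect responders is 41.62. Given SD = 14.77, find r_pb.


q = 1 - p = 0.62
rpb = ((M1 - M0) / SD) * sqrt(p * q)
rpb = ((55.64 - 41.62) / 14.77) * sqrt(0.38 * 0.62)
rpb = 0.4607

0.4607


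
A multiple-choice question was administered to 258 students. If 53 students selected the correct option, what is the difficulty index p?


Item difficulty p = number correct / total examinees
p = 53 / 258
p = 0.2054

0.2054


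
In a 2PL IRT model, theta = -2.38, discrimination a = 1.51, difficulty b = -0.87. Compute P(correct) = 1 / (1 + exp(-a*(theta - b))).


a*(theta - b) = 1.51 * (-2.38 - -0.87) = -2.2801
exp(--2.2801) = 9.7777
P = 1 / (1 + 9.7777)
P = 0.0928

0.0928


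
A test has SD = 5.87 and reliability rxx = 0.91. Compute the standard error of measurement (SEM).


SEM = SD * sqrt(1 - rxx)
SEM = 5.87 * sqrt(1 - 0.91)
SEM = 5.87 * sqrt(0.09) = 5.87 * 0.3
SEM = 1.761

1.761


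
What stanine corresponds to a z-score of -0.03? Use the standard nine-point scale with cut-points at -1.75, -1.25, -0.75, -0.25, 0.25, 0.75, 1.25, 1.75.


Stanine boundaries: [-1.75, -1.25, -0.75, -0.25, 0.25, 0.75, 1.25, 1.75]
z = -0.03
Check each boundary:
  z >= -1.75 -> could be stanine 2
  z >= -1.25 -> could be stanine 3
  z >= -0.75 -> could be stanine 4
  z >= -0.25 -> could be stanine 5
  z < 0.25
  z < 0.75
  z < 1.25
  z < 1.75
Highest qualifying boundary gives stanine = 5

5


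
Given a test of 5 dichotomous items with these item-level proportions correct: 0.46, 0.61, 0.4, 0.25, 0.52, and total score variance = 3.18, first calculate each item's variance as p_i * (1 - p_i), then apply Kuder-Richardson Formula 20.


For each item, compute p_i * q_i:
  Item 1: 0.46 * 0.54 = 0.2484
  Item 2: 0.61 * 0.39 = 0.2379
  Item 3: 0.4 * 0.6 = 0.24
  Item 4: 0.25 * 0.75 = 0.1875
  Item 5: 0.52 * 0.48 = 0.2496
Sum(p_i * q_i) = 0.2484 + 0.2379 + 0.24 + 0.1875 + 0.2496 = 1.1634
KR-20 = (k/(k-1)) * (1 - Sum(p_i*q_i) / Var_total)
= (5/4) * (1 - 1.1634/3.18)
= 1.25 * 0.6342
KR-20 = 0.7927

0.7927


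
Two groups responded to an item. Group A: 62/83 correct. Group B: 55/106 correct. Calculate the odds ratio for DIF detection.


Odds_A = 62/21 = 2.9524
Odds_B = 55/51 = 1.0784
OR = Odds_A / Odds_B = 2.9524 / 1.0784
Exactly, OR = (62 * 51) / (21 * 55) = 3162 / 1155
OR = 2.7377

2.7377


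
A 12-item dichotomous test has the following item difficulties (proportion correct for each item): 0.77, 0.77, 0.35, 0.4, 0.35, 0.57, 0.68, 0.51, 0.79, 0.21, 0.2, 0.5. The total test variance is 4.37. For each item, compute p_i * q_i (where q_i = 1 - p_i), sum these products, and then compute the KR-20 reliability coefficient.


For each item, compute p_i * q_i:
  Item 1: 0.77 * 0.23 = 0.1771
  Item 2: 0.77 * 0.23 = 0.1771
  Item 3: 0.35 * 0.65 = 0.2275
  Item 4: 0.4 * 0.6 = 0.24
  Item 5: 0.35 * 0.65 = 0.2275
  Item 6: 0.57 * 0.43 = 0.2451
  Item 7: 0.68 * 0.32 = 0.2176
  Item 8: 0.51 * 0.49 = 0.2499
  Item 9: 0.79 * 0.21 = 0.1659
  Item 10: 0.21 * 0.79 = 0.1659
  Item 11: 0.2 * 0.8 = 0.16
  Item 12: 0.5 * 0.5 = 0.25
Sum(p_i * q_i) = 0.1771 + 0.1771 + 0.2275 + 0.24 + 0.2275 + 0.2451 + 0.2176 + 0.2499 + 0.1659 + 0.1659 + 0.16 + 0.25 = 2.5036
KR-20 = (k/(k-1)) * (1 - Sum(p_i*q_i) / Var_total)
= (12/11) * (1 - 2.5036/4.37)
= 1.0909 * 0.4271
KR-20 = 0.4659

0.4659


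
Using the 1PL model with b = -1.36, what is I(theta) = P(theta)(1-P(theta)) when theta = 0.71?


P = 1/(1+exp(-(0.71--1.36))) = 0.888
I = P*(1-P) = 0.888 * 0.112
I = 0.0995

0.0995


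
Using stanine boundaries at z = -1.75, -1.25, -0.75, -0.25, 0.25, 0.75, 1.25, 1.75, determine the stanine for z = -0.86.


Stanine boundaries: [-1.75, -1.25, -0.75, -0.25, 0.25, 0.75, 1.25, 1.75]
z = -0.86
Check each boundary:
  z >= -1.75 -> could be stanine 2
  z >= -1.25 -> could be stanine 3
  z < -0.75
  z < -0.25
  z < 0.25
  z < 0.75
  z < 1.25
  z < 1.75
Highest qualifying boundary gives stanine = 3

3


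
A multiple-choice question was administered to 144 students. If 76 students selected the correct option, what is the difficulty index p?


Item difficulty p = number correct / total examinees
p = 76 / 144
p = 0.5278

0.5278


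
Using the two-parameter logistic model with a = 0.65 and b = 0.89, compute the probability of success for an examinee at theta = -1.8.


a*(theta - b) = 0.65 * (-1.8 - 0.89) = -1.7485
exp(--1.7485) = 5.746
P = 1 / (1 + 5.746)
P = 0.1482

0.1482


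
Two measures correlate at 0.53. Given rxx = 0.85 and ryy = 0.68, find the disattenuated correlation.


r_corrected = rxy / sqrt(rxx * ryy)
= 0.53 / sqrt(0.85 * 0.68)
= 0.53 / sqrt(0.578)
= 0.53 / 0.760263
r_corrected = 0.6971

0.6971


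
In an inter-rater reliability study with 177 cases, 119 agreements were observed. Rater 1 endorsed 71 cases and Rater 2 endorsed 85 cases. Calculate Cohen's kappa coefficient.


P_o = 119/177 = 0.672316
P_e = (71*85 + 106*92) / 31329 = 0.50391
kappa = (P_o - P_e) / (1 - P_e)
kappa = (0.672316 - 0.50391) / (1 - 0.50391)
kappa = 0.3395

0.3395


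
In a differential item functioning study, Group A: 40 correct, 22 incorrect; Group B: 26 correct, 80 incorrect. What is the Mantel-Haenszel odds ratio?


Odds_A = 40/22 = 1.8182
Odds_B = 26/80 = 0.325
OR = Odds_A / Odds_B = 1.8182 / 0.325
Exactly, OR = (40 * 80) / (22 * 26) = 3200 / 572
OR = 5.5944

5.5944


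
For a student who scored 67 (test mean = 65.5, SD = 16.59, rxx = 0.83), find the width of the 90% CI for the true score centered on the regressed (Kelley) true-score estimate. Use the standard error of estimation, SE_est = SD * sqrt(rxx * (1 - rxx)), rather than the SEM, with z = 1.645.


True score estimate = 0.83*67 + 0.17*65.5 = 66.745
SE_est = SD * sqrt(rxx * (1 - rxx)) = 16.59 * sqrt(0.83 * 0.17) = 16.59 * sqrt(0.1411) = 6.231748
CI = T_est +/- z * SE_est, so width = 2 * z * SE_est = 2 * 1.645 * 6.231748
Width = 20.5025

20.5025


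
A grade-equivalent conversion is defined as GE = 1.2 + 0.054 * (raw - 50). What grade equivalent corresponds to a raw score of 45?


raw - median = 45 - 50 = -5
slope * diff = 0.054 * -5 = -0.27
GE = 1.2 + -0.27
GE = 0.93

0.93


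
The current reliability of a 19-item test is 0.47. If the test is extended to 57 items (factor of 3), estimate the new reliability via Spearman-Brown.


r_new = (n * rxx) / (1 + (n-1) * rxx)
r_new = (3 * 0.47) / (1 + 2 * 0.47)
r_new = 1.41 / 1.94
r_new = 0.7268

0.7268


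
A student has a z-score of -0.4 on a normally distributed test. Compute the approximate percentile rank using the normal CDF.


CDF(z) = 0.5 * (1 + erf(z/sqrt(2)))
erf(-0.2828) = -0.3108
CDF = 0.3446
Percentile rank = 0.3446 * 100 = 34.46

34.46


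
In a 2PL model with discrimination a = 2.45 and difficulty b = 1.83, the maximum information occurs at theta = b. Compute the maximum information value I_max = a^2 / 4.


For 2PL, max info at theta = b = 1.83
I_max = a^2 / 4 = 2.45^2 / 4
= 6.0025 / 4
I_max = 1.5006

1.5006
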